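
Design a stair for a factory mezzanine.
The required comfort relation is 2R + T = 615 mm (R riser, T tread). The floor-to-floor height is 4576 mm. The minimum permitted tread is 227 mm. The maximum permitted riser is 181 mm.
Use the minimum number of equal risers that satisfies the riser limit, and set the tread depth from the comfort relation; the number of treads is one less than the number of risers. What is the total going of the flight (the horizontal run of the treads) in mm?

6575 mm

⌈4576/181⌉ = 26 risers.
Riser R = 4576 / 26 = 176 mm, within the 181 mm limit.
T = 615 − 2·176 = 263 mm, which satisfies the 227 mm minimum.
26 risers give 25 treads; going = 25 × 263 = 6575 mm.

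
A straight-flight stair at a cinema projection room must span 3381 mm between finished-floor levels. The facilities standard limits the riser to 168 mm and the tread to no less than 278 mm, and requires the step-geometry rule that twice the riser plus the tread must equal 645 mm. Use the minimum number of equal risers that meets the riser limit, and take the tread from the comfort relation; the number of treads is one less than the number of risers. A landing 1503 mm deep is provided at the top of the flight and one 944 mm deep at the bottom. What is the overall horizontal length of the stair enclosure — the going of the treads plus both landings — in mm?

3381 / 168 = 20.125 → round up to 21 risers.
R = 3381 ÷ 21 = 161 mm.
T = 645 − 2·161 = 323 mm, which satisfies the 278 mm minimum.
Treads = 21 − 1 = 20; going = 20 × 323 = 6460 mm.
Add landings: 6460 + 1503 + 944 = 8907 mm.

8907 mm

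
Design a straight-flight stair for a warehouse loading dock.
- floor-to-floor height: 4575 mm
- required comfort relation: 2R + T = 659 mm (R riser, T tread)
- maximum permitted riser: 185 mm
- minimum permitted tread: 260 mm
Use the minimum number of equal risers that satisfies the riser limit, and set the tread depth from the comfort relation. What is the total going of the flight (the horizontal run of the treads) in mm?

⌈4575/185⌉ = 25 risers.
R = 4575 ÷ 25 = 183 mm.
T = 659 − 2·183 = 293 mm, which satisfies the 260 mm minimum.
Going = (25 − 1) × 293 = 7032 mm.

7032 mm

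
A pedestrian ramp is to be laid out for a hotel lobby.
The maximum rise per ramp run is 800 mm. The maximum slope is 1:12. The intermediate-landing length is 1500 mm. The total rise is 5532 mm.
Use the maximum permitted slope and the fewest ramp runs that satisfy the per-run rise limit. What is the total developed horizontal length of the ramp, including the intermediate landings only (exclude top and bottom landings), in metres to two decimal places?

75.38 m

5532 / 800 = 6.915 → round up to 7 ramp runs. That means 6 intermediate landings.
Horizontal run for 5532 mm of rise at 1:12 is 5532 × 12 = 66384 mm.
6 intermediate landings contribute 6 × 1500 = 9000 mm.
Total developed length = 66384 + 9000 = 75384 mm.
= 75.38 m.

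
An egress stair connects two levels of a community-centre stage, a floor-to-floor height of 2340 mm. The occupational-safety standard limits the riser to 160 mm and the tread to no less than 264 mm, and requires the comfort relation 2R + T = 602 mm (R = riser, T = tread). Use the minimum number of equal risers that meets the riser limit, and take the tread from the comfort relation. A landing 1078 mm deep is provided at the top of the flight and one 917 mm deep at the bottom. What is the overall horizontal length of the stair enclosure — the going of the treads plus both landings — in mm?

6055 mm

2340 / 160 = 14.625 → round up to 15 risers.
R = 2340 ÷ 15 = 156 mm.
Tread T = 602 − 2 × 156 = 290 mm (≥ 264 mm).
Treads = 15 − 1 = 14; going = 14 × 290 = 4060 mm.
Enclosure = 4060 + 1078 + 917 = 6055 mm.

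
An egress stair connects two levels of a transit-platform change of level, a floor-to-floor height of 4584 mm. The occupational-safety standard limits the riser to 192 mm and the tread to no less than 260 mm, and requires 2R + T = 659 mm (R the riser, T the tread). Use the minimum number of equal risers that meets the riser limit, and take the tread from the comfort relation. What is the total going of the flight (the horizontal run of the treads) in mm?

4584 / 192 = 23.875 → round up to 24 risers.
R = 4584 ÷ 24 = 191 mm.
From 2R + T = 659: T = 659 − 382 = 277 mm.
Going = (24 − 1) × 277 = 6371 mm.

6371 mm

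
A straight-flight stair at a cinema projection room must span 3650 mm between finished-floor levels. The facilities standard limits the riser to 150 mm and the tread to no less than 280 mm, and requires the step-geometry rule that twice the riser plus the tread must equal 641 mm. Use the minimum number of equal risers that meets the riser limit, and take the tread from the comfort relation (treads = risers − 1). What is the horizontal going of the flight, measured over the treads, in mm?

3650 / 150 = 24.333 → round up to 25 risers.
Riser R = 3650 / 25 = 146 mm, within the 150 mm limit.
From 2R + T = 641: T = 641 − 292 = 349 mm.
Going = (25 − 1) × 349 = 8376 mm.

8376 mm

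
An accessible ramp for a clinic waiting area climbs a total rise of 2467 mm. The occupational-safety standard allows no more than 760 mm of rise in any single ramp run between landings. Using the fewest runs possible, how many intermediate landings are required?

3 intermediate landings

At most 760 each: 2467/760 = 3.25, giving 4 ramp runs.
4 runs are separated by 3 intermediate landings.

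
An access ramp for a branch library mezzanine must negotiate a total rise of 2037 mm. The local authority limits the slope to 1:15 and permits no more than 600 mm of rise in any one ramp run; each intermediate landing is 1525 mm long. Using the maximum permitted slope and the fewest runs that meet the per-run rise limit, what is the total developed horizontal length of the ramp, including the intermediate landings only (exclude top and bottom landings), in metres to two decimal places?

35.13 m

At most 600 each: 2037/600 = 3.40, giving 4 ramp runs. That means 3 intermediate landings.
Horizontal run for 2037 mm of rise at 1:15 is 2037 × 15 = 30555 mm.
3 intermediate landings contribute 3 × 1525 = 4575 mm.
Developed length = 30555 + 4575 = 35130 mm.
= 35.13 m.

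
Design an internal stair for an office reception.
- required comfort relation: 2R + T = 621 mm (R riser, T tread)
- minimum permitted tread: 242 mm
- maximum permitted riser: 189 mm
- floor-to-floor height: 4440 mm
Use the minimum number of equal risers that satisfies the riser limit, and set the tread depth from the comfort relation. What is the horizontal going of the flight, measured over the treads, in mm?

5773 mm

⌈4440/189⌉ = 24 risers.
Riser R = 4440 / 24 = 185 mm, within the 189 mm limit.
From 2R + T = 621: T = 621 − 370 = 251 mm.
Going = (24 − 1) × 251 = 5773 mm.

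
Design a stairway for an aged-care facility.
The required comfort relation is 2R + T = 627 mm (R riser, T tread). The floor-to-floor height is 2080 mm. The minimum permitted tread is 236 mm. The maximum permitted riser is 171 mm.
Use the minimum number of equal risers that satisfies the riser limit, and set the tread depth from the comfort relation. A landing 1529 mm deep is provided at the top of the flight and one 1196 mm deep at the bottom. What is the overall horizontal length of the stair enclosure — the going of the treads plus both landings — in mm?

At most 171 each: 2080/171 = 12.16, giving 13 risers.
Riser R = 2080 / 13 = 160 mm, within the 171 mm limit.
T = 627 − 2·160 = 307 mm, which satisfies the 236 mm minimum.
Treads = 13 − 1 = 12; going = 12 × 307 = 3684 mm.
Enclosure = 3684 + 1529 + 1196 = 6409 mm.

6409 mm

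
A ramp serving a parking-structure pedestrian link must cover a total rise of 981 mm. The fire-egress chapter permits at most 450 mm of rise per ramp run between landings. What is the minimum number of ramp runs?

3 runs

981 / 450 = 2.180 → round up to 3 ramp runs.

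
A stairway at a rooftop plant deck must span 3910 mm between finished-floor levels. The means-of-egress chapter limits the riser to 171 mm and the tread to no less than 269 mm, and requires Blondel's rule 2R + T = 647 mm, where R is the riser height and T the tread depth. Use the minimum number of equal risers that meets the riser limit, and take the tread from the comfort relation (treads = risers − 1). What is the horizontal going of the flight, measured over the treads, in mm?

⌈3910/171⌉ = 23 risers.
Riser R = 3910 / 23 = 170 mm, within the 171 mm limit.
Tread T = 647 − 2 × 170 = 307 mm (≥ 269 mm).
23 risers give 22 treads; going = 22 × 307 = 6754 mm.

6754 mm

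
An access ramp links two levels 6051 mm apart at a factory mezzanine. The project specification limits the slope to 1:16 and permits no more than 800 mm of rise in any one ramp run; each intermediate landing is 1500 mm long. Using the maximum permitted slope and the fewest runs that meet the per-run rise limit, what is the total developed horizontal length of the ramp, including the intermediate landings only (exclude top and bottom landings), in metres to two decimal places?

107.32 m

At most 800 each: 6051/800 = 7.56, giving 8 ramp runs. That means 7 intermediate landings.
Ramp run (horizontal) at 1:16: 6051 × 16 = 96816 mm.
7 intermediate landings contribute 7 × 1500 = 10500 mm.
Developed length = 96816 + 10500 = 107316 mm.
= 107.32 m.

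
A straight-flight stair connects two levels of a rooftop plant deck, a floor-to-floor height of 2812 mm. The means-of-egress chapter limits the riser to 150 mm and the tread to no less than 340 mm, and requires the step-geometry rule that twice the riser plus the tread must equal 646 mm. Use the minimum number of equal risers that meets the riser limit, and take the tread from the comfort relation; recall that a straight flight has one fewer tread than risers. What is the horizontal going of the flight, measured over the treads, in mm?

2812 / 150 = 18.75, so 19 risers are needed.
R = 2812 ÷ 19 = 148 mm.
Tread T = 646 − 2 × 148 = 350 mm (≥ 340 mm).
Going = (19 − 1) × 350 = 6300 mm.

6300 mm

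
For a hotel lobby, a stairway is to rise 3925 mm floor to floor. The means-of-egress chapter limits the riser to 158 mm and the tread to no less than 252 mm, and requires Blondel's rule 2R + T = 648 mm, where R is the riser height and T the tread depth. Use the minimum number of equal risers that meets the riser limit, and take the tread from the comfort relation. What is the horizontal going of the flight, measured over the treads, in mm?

⌈3925/158⌉ = 25 risers.
Riser R = 3925 / 25 = 157 mm, within the 158 mm limit.
From 2R + T = 648: T = 648 − 314 = 334 mm.
Treads = 25 − 1 = 24; going = 24 × 334 = 8016 mm.

8016 mm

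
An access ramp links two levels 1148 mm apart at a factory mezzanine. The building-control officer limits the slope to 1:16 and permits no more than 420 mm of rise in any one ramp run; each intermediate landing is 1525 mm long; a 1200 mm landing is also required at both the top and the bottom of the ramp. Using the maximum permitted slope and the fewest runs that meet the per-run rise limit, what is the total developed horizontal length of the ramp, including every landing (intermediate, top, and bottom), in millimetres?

⌈1148/420⌉ = 3 ramp runs. That means 2 intermediate landings.
Horizontal run for 1148 mm of rise at 1:16 is 1148 × 16 = 18368 mm.
Intermediate landings: 2 × 1525 = 3050 mm.
Top and bottom landings: 2 × 1200 = 2400 mm.
Total = 18368 + 3050 + 2400 = 23818 mm.

23818 mm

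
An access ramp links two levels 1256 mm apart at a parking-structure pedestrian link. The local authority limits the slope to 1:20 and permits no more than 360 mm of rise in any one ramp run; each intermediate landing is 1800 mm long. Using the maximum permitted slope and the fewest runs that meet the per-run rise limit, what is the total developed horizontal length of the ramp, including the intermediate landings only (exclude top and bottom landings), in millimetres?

1256 / 360 = 3.489 → round up to 4 ramp runs. That means 3 intermediate landings.
Ramp run (horizontal) at 1:20: 1256 × 20 = 25120 mm.
Intermediate landings: 3 × 1800 = 5400 mm.
Developed length = 25120 + 5400 = 30520 mm.

30520 mm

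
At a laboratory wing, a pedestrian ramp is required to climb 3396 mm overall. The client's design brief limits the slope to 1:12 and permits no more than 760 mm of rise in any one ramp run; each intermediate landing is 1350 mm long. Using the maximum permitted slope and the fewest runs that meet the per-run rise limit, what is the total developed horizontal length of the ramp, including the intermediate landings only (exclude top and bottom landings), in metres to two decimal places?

At most 760 each: 3396/760 = 4.47, giving 5 ramp runs. That means 4 intermediate landings.
Ramp run (horizontal) at 1:12: 3396 × 12 = 40752 mm.
4 intermediate landings contribute 4 × 1350 = 5400 mm.
Total developed length = 40752 + 5400 = 46152 mm.
= 46.15 m.

46.15 m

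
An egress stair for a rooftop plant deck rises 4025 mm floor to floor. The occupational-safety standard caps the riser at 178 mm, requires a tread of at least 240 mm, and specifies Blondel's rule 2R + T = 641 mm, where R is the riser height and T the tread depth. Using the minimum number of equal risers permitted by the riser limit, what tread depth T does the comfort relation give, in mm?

4025 / 178 = 22.61, so 23 risers are needed.
Each riser is 4025/23 = 175 mm (≤ 178 mm).
T = 641 − 2·175 = 291 mm, which satisfies the 240 mm minimum.

291 mm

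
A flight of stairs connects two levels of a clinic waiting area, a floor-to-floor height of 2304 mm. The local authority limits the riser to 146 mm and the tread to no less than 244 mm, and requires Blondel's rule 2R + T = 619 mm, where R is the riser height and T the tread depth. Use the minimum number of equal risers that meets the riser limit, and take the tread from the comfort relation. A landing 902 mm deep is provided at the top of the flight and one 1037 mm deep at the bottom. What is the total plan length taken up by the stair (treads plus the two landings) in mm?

2304 / 146 = 15.781 → round up to 16 risers.
Each riser is 2304/16 = 144 mm (≤ 146 mm).
From 2R + T = 619: T = 619 − 288 = 331 mm.
Going = (16 − 1) × 331 = 4965 mm.
Add landings: 4965 + 902 + 1037 = 6904 mm.

6904 mm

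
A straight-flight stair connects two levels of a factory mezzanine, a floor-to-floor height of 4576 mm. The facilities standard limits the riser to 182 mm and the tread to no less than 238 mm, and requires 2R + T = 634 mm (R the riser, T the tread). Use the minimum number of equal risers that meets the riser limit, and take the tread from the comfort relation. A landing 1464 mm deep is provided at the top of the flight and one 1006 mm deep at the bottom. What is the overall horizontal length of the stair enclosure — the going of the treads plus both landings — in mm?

9520 mm

4576 / 182 = 25.14, so 26 risers are needed.
R = 4576 ÷ 26 = 176 mm.
From 2R + T = 634: T = 634 − 352 = 282 mm.
Treads = 26 − 1 = 25; going = 25 × 282 = 7050 mm.
Enclosure = 7050 + 1464 + 1006 = 9520 mm.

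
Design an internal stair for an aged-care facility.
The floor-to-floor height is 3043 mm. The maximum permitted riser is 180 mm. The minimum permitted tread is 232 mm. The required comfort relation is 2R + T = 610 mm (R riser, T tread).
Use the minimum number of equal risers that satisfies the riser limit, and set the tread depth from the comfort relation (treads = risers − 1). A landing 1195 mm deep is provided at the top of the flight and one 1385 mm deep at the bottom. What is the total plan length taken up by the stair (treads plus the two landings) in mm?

6612 mm

3043 / 180 = 16.906 → round up to 17 risers.
Riser R = 3043 / 17 = 179 mm, within the 180 mm limit.
Tread T = 610 − 2 × 179 = 252 mm (≥ 232 mm).
17 risers give 16 treads; going = 16 × 252 = 4032 mm.
Add landings: 4032 + 1195 + 1385 = 6612 mm.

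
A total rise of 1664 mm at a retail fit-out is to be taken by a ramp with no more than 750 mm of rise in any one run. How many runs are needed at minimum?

3 runs

⌈1664/750⌉ = 3 ramp runs.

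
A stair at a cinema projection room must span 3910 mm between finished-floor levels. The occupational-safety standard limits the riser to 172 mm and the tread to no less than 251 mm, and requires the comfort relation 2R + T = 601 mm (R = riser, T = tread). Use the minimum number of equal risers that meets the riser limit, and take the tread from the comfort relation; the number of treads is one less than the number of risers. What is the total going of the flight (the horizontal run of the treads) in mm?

At most 172 each: 3910/172 = 22.73, giving 23 risers.
Riser R = 3910 / 23 = 170 mm, within the 172 mm limit.
Tread T = 601 − 2 × 170 = 261 mm (≥ 251 mm).
Treads = 23 − 1 = 22; going = 22 × 261 = 5742 mm.

5742 mm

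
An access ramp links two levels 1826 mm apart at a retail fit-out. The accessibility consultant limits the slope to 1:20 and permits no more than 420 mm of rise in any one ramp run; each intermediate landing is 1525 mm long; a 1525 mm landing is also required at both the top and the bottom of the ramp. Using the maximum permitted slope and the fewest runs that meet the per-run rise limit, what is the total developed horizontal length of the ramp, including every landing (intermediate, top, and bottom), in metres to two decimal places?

45.67 m

At most 420 each: 1826/420 = 4.35, giving 5 ramp runs. That means 4 intermediate landings.
Ramp run (horizontal) at 1:20: 1826 × 20 = 36520 mm.
Intermediate landings: 4 × 1525 = 6100 mm.
Top and bottom landings: 2 × 1525 = 3050 mm.
Total = 36520 + 6100 + 3050 = 45670 mm.
= 45.67 m.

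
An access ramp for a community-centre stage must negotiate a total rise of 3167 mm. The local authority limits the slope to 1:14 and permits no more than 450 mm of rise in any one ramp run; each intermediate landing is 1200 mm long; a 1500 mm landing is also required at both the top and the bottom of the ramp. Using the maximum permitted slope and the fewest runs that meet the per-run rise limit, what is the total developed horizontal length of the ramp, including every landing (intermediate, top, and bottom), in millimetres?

⌈3167/450⌉ = 8 ramp runs. That means 7 intermediate landings.
Horizontal run for 3167 mm of rise at 1:14 is 3167 × 14 = 44338 mm.
7 intermediate landings contribute 7 × 1200 = 8400 mm.
Top and bottom landings: 2 × 1500 = 3000 mm.
Total = 44338 + 8400 + 3000 = 55738 mm.

55738 mm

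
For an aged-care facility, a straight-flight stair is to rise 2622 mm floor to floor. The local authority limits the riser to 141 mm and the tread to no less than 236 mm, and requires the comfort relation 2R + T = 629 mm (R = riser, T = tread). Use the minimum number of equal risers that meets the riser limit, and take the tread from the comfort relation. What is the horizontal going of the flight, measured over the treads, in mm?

6354 mm

2622 / 141 = 18.596 → round up to 19 risers.
R = 2622 ÷ 19 = 138 mm.
From 2R + T = 629: T = 629 − 276 = 353 mm.
Treads = 19 − 1 = 18; going = 18 × 353 = 6354 mm.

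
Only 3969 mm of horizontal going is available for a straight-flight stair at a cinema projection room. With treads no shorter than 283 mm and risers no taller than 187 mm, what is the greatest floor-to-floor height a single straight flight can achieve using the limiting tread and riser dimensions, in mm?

3969 / 283 = 14.02, so 14 treads fit.
Risers = treads + 1 = 15.
Maximum height = 15 × 187 = 2805 mm.

2805 mm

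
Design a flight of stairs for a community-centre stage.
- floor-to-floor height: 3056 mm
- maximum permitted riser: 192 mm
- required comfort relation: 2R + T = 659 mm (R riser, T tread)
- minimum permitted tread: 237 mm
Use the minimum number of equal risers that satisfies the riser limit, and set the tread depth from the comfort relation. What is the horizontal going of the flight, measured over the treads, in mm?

3056 / 192 = 15.917 → round up to 16 risers.
Riser R = 3056 / 16 = 191 mm, within the 192 mm limit.
Tread T = 659 − 2 × 191 = 277 mm (≥ 237 mm).
Going = (16 − 1) × 277 = 4155 mm.

4155 mm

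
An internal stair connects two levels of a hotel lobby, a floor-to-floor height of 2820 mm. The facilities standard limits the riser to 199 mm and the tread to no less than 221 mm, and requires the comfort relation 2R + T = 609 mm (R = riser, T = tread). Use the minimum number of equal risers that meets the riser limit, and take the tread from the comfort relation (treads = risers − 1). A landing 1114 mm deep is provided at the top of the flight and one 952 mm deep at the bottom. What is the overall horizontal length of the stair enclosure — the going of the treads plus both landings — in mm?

5328 mm

2820 / 199 = 14.17, so 15 risers are needed.
R = 2820 ÷ 15 = 188 mm.
T = 609 − 2·188 = 233 mm, which satisfies the 221 mm minimum.
Treads = 15 − 1 = 14; going = 14 × 233 = 3262 mm.
Add landings: 3262 + 1114 + 952 = 5328 mm.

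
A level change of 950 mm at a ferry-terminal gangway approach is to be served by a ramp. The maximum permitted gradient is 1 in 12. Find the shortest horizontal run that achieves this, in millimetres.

At 1:12 the run is 12 × 950 = 11400 mm.

11400 mm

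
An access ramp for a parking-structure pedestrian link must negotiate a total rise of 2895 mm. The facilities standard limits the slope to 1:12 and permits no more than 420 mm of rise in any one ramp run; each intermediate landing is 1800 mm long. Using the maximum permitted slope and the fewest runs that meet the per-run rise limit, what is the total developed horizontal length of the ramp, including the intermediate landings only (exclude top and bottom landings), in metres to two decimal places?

2895 / 420 = 6.893 → round up to 7 ramp runs. That means 6 intermediate landings.
Horizontal run for 2895 mm of rise at 1:12 is 2895 × 12 = 34740 mm.
6 intermediate landings contribute 6 × 1800 = 10800 mm.
Total developed length = 34740 + 10800 = 45540 mm.
= 45.54 m.

45.54 m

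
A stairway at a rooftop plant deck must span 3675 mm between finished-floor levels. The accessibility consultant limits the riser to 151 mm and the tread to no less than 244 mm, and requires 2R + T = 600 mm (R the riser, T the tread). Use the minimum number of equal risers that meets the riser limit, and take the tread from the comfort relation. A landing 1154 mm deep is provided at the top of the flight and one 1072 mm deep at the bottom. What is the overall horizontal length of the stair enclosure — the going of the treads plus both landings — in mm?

⌈3675/151⌉ = 25 risers.
R = 3675 ÷ 25 = 147 mm.
Tread T = 600 − 2 × 147 = 306 mm (≥ 244 mm).
Treads = 25 − 1 = 24; going = 24 × 306 = 7344 mm.
Enclosure = 7344 + 1154 + 1072 = 9570 mm.

9570 mm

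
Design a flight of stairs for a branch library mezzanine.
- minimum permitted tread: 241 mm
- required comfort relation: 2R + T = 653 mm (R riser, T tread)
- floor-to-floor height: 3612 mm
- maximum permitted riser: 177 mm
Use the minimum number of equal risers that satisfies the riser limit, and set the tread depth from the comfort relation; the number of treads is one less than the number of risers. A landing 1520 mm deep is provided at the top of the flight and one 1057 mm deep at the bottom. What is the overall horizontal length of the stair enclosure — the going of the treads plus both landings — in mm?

3612 / 177 = 20.41, so 21 risers are needed.
Riser R = 3612 / 21 = 172 mm, within the 177 mm limit.
T = 653 − 2·172 = 309 mm, which satisfies the 241 mm minimum.
Treads = 21 − 1 = 20; going = 20 × 309 = 6180 mm.
Add landings: 6180 + 1520 + 1057 = 8757 mm.

8757 mm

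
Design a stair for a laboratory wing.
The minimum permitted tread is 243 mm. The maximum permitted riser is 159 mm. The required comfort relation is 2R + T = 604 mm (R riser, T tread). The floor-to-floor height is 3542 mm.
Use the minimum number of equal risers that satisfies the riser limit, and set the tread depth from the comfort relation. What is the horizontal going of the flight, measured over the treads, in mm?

6512 mm

3542 / 159 = 22.28, so 23 risers are needed.
Each riser is 3542/23 = 154 mm (≤ 159 mm).
Tread T = 604 − 2 × 154 = 296 mm (≥ 243 mm).
Treads = 23 − 1 = 22; going = 22 × 296 = 6512 mm.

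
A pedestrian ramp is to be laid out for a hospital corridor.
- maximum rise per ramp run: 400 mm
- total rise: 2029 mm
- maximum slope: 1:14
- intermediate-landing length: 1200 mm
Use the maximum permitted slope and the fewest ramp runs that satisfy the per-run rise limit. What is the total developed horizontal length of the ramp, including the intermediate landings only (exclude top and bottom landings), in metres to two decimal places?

2029 / 400 = 5.072 → round up to 6 ramp runs. That means 5 intermediate landings.
Horizontal run for 2029 mm of rise at 1:14 is 2029 × 14 = 28406 mm.
5 intermediate landings contribute 5 × 1200 = 6000 mm.
Developed length = 28406 + 6000 = 34406 mm.
= 34.41 m.

34.41 m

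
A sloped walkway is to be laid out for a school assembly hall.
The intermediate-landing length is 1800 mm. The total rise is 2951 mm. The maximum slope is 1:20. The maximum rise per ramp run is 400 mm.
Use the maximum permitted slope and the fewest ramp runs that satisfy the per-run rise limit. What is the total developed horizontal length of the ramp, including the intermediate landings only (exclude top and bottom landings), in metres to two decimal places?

71.62 m

2951 / 400 = 7.378 → round up to 8 ramp runs. That means 7 intermediate landings.
Ramp run (horizontal) at 1:20: 2951 × 20 = 59020 mm.
7 intermediate landings contribute 7 × 1800 = 12600 mm.
Total developed length = 59020 + 12600 = 71620 mm.
= 71.62 m.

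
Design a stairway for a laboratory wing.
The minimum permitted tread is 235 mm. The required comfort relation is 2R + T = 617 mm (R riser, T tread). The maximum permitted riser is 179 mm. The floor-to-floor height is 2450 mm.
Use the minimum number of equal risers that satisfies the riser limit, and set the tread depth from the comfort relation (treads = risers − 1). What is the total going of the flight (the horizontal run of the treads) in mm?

At most 179 each: 2450/179 = 13.69, giving 14 risers.
Riser R = 2450 / 14 = 175 mm, within the 179 mm limit.
Tread T = 617 − 2 × 175 = 267 mm (≥ 235 mm).
Going = (14 − 1) × 267 = 3471 mm.

3471 mm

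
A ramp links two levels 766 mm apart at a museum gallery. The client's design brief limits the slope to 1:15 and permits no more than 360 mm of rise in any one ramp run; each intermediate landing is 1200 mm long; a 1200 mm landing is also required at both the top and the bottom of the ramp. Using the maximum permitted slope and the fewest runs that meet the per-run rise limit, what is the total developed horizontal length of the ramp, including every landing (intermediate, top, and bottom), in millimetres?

16290 mm

⌈766/360⌉ = 3 ramp runs. That means 2 intermediate landings.
Horizontal run for 766 mm of rise at 1:15 is 766 × 15 = 11490 mm.
2 intermediate landings contribute 2 × 1200 = 2400 mm.
Top and bottom landings: 2 × 1200 = 2400 mm.
Total = 11490 + 2400 + 2400 = 16290 mm.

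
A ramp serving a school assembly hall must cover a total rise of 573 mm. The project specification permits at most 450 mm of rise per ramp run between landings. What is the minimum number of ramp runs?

At most 450 each: 573/450 = 1.27, giving 2 ramp runs.

2 runs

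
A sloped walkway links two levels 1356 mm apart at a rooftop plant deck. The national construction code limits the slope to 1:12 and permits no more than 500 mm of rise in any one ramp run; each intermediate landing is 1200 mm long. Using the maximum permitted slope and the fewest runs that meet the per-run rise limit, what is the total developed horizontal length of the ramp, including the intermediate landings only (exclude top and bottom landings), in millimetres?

18672 mm

⌈1356/500⌉ = 3 ramp runs. That means 2 intermediate landings.
Horizontal run for 1356 mm of rise at 1:12 is 1356 × 12 = 16272 mm.
Intermediate landings: 2 × 1200 = 2400 mm.
Total developed length = 16272 + 2400 = 18672 mm.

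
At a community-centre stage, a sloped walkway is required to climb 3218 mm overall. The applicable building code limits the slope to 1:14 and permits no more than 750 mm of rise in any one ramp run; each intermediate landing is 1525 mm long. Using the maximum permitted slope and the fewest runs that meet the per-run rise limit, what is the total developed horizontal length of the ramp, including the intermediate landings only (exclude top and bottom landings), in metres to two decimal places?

⌈3218/750⌉ = 5 ramp runs. That means 4 intermediate landings.
Horizontal run for 3218 mm of rise at 1:14 is 3218 × 14 = 45052 mm.
Intermediate landings: 4 × 1525 = 6100 mm.
Developed length = 45052 + 6100 = 51152 mm.
= 51.15 m.

51.15 m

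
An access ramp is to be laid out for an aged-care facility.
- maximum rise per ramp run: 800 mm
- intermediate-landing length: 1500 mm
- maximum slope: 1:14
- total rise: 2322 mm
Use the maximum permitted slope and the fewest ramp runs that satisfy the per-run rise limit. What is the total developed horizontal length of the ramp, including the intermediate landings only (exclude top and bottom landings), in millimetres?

35508 mm

⌈2322/800⌉ = 3 ramp runs. That means 2 intermediate landings.
Ramp run (horizontal) at 1:14: 2322 × 14 = 32508 mm.
Intermediate landings: 2 × 1500 = 3000 mm.
Developed length = 32508 + 3000 = 35508 mm.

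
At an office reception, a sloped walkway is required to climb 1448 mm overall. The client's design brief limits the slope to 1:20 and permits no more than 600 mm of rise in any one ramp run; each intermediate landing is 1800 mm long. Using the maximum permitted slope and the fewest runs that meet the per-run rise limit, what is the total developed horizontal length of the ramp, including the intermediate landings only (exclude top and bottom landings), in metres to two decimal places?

32.56 m

1448 / 600 = 2.41, so 3 ramp runs are needed. That means 2 intermediate landings.
Ramp run (horizontal) at 1:20: 1448 × 20 = 28960 mm.
Intermediate landings: 2 × 1800 = 3600 mm.
Developed length = 28960 + 3600 = 32560 mm.
= 32.56 m.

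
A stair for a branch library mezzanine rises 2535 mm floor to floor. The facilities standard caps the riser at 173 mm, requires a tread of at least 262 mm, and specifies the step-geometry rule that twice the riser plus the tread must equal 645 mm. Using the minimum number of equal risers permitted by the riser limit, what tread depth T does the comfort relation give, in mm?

2535 / 173 = 14.653 → round up to 15 risers.
Riser R = 2535 / 15 = 169 mm, within the 173 mm limit.
Tread T = 645 − 2 × 169 = 307 mm (≥ 262 mm).

307 mm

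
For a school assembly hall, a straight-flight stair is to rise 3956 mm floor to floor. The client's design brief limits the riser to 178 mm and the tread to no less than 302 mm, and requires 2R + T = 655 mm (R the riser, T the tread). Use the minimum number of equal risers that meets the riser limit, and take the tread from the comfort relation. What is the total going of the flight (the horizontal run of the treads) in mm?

6842 mm

3956 / 178 = 22.225 → round up to 23 risers.
Riser R = 3956 / 23 = 172 mm, within the 178 mm limit.
From 2R + T = 655: T = 655 − 344 = 311 mm.
Treads = 23 − 1 = 22; going = 22 × 311 = 6842 mm.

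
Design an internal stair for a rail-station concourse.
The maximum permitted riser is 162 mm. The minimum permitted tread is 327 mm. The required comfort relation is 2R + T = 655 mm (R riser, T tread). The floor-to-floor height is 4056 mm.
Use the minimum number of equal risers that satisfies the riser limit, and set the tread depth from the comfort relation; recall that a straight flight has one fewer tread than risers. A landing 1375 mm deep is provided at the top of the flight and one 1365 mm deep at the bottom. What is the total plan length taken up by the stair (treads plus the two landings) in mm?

4056 / 162 = 25.037 → round up to 26 risers.
Each riser is 4056/26 = 156 mm (≤ 162 mm).
From 2R + T = 655: T = 655 − 312 = 343 mm.
Going = (26 − 1) × 343 = 8575 mm.
Add landings: 8575 + 1375 + 1365 = 11315 mm.

11315 mm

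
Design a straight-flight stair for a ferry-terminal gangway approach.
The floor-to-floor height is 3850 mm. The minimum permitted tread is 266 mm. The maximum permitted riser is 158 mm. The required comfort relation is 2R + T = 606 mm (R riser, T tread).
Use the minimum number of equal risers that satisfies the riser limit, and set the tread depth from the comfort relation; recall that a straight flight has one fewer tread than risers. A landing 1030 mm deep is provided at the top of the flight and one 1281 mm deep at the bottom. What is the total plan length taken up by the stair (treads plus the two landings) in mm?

9463 mm

3850 / 158 = 24.37, so 25 risers are needed.
R = 3850 ÷ 25 = 154 mm.
T = 606 − 2·154 = 298 mm, which satisfies the 266 mm minimum.
Going = (25 − 1) × 298 = 7152 mm.
Add landings: 7152 + 1030 + 1281 = 9463 mm.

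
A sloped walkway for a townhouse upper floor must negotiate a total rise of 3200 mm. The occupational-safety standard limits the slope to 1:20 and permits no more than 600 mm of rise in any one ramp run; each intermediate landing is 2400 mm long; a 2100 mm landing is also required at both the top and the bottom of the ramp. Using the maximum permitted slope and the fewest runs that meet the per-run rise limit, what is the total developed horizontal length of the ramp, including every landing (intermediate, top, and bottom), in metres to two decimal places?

80.20 m

3200 / 600 = 5.33, so 6 ramp runs are needed. That means 5 intermediate landings.
Horizontal run for 3200 mm of rise at 1:20 is 3200 × 20 = 64000 mm.
5 intermediate landings contribute 5 × 2400 = 12000 mm.
Top and bottom landings: 2 × 2100 = 4200 mm.
Total = 64000 + 12000 + 4200 = 80200 mm.
= 80.20 m.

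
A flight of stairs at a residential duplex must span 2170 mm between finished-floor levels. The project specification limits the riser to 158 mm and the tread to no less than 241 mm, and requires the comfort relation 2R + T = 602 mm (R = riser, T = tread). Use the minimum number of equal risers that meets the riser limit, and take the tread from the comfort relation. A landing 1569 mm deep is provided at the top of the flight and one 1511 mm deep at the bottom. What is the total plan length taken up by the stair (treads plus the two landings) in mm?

6876 mm

At most 158 each: 2170/158 = 13.73, giving 14 risers.
Each riser is 2170/14 = 155 mm (≤ 158 mm).
Tread T = 602 − 2 × 155 = 292 mm (≥ 241 mm).
14 risers give 13 treads; going = 13 × 292 = 3796 mm.
Enclosure = 3796 + 1569 + 1511 = 6876 mm.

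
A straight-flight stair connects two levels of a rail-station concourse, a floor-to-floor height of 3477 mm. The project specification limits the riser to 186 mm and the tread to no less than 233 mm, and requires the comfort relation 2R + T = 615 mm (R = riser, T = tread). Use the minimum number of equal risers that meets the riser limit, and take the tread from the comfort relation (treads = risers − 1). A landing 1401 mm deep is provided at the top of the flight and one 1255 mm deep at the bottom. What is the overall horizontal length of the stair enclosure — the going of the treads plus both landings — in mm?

7138 mm

⌈3477/186⌉ = 19 risers.
Riser R = 3477 / 19 = 183 mm, within the 186 mm limit.
From 2R + T = 615: T = 615 − 366 = 249 mm.
Treads = 19 − 1 = 18; going = 18 × 249 = 4482 mm.
Add landings: 4482 + 1401 + 1255 = 7138 mm.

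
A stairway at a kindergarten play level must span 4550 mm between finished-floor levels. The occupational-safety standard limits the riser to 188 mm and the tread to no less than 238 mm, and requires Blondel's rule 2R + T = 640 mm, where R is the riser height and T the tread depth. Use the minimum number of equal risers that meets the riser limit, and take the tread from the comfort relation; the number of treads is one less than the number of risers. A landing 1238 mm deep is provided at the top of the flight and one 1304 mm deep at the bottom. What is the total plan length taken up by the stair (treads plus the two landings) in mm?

9166 mm

4550 / 188 = 24.20, so 25 risers are needed.
R = 4550 ÷ 25 = 182 mm.
Tread T = 640 − 2 × 182 = 276 mm (≥ 238 mm).
Treads = 25 − 1 = 24; going = 24 × 276 = 6624 mm.
Enclosure = 6624 + 1238 + 1304 = 9166 mm.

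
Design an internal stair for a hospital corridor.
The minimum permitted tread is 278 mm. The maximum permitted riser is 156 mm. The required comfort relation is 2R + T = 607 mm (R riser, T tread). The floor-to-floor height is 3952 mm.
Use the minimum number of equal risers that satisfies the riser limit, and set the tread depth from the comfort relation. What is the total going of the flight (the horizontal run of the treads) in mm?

7575 mm

At most 156 each: 3952/156 = 25.33, giving 26 risers.
R = 3952 ÷ 26 = 152 mm.
T = 607 − 2·152 = 303 mm, which satisfies the 278 mm minimum.
26 risers give 25 treads; going = 25 × 303 = 7575 mm.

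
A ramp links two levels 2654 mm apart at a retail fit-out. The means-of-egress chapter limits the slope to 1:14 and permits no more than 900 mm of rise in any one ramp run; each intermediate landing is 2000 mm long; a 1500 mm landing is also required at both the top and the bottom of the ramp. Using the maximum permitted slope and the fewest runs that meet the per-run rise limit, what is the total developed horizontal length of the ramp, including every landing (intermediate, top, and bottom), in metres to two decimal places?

44.16 m

2654 / 900 = 2.95, so 3 ramp runs are needed. That means 2 intermediate landings.
Horizontal run for 2654 mm of rise at 1:14 is 2654 × 14 = 37156 mm.
2 intermediate landings contribute 2 × 2000 = 4000 mm.
Top and bottom landings: 2 × 1500 = 3000 mm.
Total = 37156 + 4000 + 3000 = 44156 mm.
= 44.16 m.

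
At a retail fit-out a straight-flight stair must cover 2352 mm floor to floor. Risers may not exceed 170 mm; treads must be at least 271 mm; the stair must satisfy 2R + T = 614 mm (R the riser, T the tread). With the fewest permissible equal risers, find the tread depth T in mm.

2352 / 170 = 13.84, so 14 risers are needed.
R = 2352 ÷ 14 = 168 mm.
T = 614 − 2·168 = 278 mm, which satisfies the 271 mm minimum.

278 mm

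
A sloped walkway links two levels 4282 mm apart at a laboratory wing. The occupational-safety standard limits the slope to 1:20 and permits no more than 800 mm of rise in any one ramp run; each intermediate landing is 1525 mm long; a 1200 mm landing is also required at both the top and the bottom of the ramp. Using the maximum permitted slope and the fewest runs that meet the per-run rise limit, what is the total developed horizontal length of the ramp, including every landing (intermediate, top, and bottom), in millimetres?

4282 / 800 = 5.35, so 6 ramp runs are needed. That means 5 intermediate landings.
Horizontal run for 4282 mm of rise at 1:20 is 4282 × 20 = 85640 mm.
5 intermediate landings contribute 5 × 1525 = 7625 mm.
Top and bottom landings: 2 × 1200 = 2400 mm.
Total = 85640 + 7625 + 2400 = 95665 mm.

95665 mm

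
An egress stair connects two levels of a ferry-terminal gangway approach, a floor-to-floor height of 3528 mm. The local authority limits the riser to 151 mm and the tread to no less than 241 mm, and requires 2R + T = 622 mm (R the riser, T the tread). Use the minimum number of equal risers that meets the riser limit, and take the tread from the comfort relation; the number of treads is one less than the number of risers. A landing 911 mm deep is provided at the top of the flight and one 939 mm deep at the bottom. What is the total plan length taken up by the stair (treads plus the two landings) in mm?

At most 151 each: 3528/151 = 23.36, giving 24 risers.
R = 3528 ÷ 24 = 147 mm.
From 2R + T = 622: T = 622 − 294 = 328 mm.
Going = (24 − 1) × 328 = 7544 mm.
Enclosure = 7544 + 911 + 939 = 9394 mm.

9394 mm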